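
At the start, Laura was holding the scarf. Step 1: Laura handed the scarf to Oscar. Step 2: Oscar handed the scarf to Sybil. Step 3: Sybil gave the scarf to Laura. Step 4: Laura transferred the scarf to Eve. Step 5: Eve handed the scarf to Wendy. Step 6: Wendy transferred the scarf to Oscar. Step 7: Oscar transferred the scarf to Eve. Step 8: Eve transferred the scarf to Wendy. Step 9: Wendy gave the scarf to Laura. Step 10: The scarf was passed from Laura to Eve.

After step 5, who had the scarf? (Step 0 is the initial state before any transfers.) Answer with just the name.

Tracking the scarf holder through step 5:
After step 0 (start): Laura
After step 1: Oscar
After step 2: Sybil
After step 3: Laura
After step 4: Eve
After step 5: Wendy

At step 5, the holder is Wendy.

Answer: Wendy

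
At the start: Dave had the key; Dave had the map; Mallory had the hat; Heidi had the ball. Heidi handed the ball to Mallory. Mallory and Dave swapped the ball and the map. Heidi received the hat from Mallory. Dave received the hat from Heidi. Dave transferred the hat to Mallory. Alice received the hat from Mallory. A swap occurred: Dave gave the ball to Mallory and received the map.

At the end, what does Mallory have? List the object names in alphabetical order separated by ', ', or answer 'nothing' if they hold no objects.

Tracking all object holders:
Start: key:Dave, map:Dave, hat:Mallory, ball:Heidi
Event 1 (give ball: Heidi -> Mallory). State: key:Dave, map:Dave, hat:Mallory, ball:Mallory
Event 2 (swap ball<->map: now ball:Dave, map:Mallory). State: key:Dave, map:Mallory, hat:Mallory, ball:Dave
Event 3 (give hat: Mallory -> Heidi). State: key:Dave, map:Mallory, hat:Heidi, ball:Dave
Event 4 (give hat: Heidi -> Dave). State: key:Dave, map:Mallory, hat:Dave, ball:Dave
Event 5 (give hat: Dave -> Mallory). State: key:Dave, map:Mallory, hat:Mallory, ball:Dave
Event 6 (give hat: Mallory -> Alice). State: key:Dave, map:Mallory, hat:Alice, ball:Dave
Event 7 (swap ball<->map: now ball:Mallory, map:Dave). State: key:Dave, map:Dave, hat:Alice, ball:Mallory

Final state: key:Dave, map:Dave, hat:Alice, ball:Mallory
Mallory holds: ball.

Answer: ball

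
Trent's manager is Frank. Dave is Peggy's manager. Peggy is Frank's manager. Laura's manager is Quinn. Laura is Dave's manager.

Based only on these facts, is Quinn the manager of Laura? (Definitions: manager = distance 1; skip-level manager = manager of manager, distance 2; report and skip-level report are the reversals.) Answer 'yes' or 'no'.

Reconstructing the manager chain from the given facts:
  Quinn -> Laura -> Dave -> Peggy -> Frank -> Trent
(each arrow means 'manager of the next')
Positions in the chain (0 = top):
  position of Quinn: 0
  position of Laura: 1
  position of Dave: 2
  position of Peggy: 3
  position of Frank: 4
  position of Trent: 5

Quinn is at position 0, Laura is at position 1; signed distance (j - i) = 1.
'manager' requires j - i = 1. Actual distance is 1, so the relation HOLDS.

Answer: yes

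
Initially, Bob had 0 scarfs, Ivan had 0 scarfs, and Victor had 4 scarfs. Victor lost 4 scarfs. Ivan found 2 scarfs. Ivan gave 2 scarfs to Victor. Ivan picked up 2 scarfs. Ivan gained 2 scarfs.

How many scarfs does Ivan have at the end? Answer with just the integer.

Answer: 4

Derivation:
Tracking counts step by step:
Start: Bob=0, Ivan=0, Victor=4
Event 1 (Victor -4): Victor: 4 -> 0. State: Bob=0, Ivan=0, Victor=0
Event 2 (Ivan +2): Ivan: 0 -> 2. State: Bob=0, Ivan=2, Victor=0
Event 3 (Ivan -> Victor, 2): Ivan: 2 -> 0, Victor: 0 -> 2. State: Bob=0, Ivan=0, Victor=2
Event 4 (Ivan +2): Ivan: 0 -> 2. State: Bob=0, Ivan=2, Victor=2
Event 5 (Ivan +2): Ivan: 2 -> 4. State: Bob=0, Ivan=4, Victor=2

Ivan's final count: 4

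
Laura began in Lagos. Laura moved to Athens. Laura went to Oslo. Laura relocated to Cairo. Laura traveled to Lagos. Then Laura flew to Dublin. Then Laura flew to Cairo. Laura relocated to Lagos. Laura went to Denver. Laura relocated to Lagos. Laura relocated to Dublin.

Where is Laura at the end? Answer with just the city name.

Tracking Laura's location:
Start: Laura is in Lagos.
After move 1: Lagos -> Athens. Laura is in Athens.
After move 2: Athens -> Oslo. Laura is in Oslo.
After move 3: Oslo -> Cairo. Laura is in Cairo.
After move 4: Cairo -> Lagos. Laura is in Lagos.
After move 5: Lagos -> Dublin. Laura is in Dublin.
After move 6: Dublin -> Cairo. Laura is in Cairo.
After move 7: Cairo -> Lagos. Laura is in Lagos.
After move 8: Lagos -> Denver. Laura is in Denver.
After move 9: Denver -> Lagos. Laura is in Lagos.
After move 10: Lagos -> Dublin. Laura is in Dublin.

Answer: Dublin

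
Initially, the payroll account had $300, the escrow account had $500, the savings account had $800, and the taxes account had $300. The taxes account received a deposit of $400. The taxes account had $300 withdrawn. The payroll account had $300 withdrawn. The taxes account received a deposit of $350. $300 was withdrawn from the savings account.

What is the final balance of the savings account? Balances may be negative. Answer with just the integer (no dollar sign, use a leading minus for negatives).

Answer: 500

Derivation:
Tracking account balances step by step:
Start: payroll=300, escrow=500, savings=800, taxes=300
Event 1 (deposit 400 to taxes): taxes: 300 + 400 = 700. Balances: payroll=300, escrow=500, savings=800, taxes=700
Event 2 (withdraw 300 from taxes): taxes: 700 - 300 = 400. Balances: payroll=300, escrow=500, savings=800, taxes=400
Event 3 (withdraw 300 from payroll): payroll: 300 - 300 = 0. Balances: payroll=0, escrow=500, savings=800, taxes=400
Event 4 (deposit 350 to taxes): taxes: 400 + 350 = 750. Balances: payroll=0, escrow=500, savings=800, taxes=750
Event 5 (withdraw 300 from savings): savings: 800 - 300 = 500. Balances: payroll=0, escrow=500, savings=500, taxes=750

Final balance of savings: 500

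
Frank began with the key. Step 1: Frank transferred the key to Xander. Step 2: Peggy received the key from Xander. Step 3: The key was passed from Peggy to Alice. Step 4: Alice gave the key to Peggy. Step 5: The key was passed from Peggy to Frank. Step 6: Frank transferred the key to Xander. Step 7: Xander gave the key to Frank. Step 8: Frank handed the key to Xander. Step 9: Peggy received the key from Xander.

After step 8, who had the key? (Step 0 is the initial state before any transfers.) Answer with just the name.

Tracking the key holder through step 8:
After step 0 (start): Frank
After step 1: Xander
After step 2: Peggy
After step 3: Alice
After step 4: Peggy
After step 5: Frank
After step 6: Xander
After step 7: Frank
After step 8: Xander

At step 8, the holder is Xander.

Answer: Xander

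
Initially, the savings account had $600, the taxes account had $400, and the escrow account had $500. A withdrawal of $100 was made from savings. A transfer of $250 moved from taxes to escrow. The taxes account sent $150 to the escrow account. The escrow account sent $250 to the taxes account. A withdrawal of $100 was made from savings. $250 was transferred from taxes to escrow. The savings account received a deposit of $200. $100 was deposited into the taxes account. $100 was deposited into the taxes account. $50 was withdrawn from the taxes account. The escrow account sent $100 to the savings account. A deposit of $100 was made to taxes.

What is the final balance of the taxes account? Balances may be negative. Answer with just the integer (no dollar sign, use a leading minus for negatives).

Answer: 250

Derivation:
Tracking account balances step by step:
Start: savings=600, taxes=400, escrow=500
Event 1 (withdraw 100 from savings): savings: 600 - 100 = 500. Balances: savings=500, taxes=400, escrow=500
Event 2 (transfer 250 taxes -> escrow): taxes: 400 - 250 = 150, escrow: 500 + 250 = 750. Balances: savings=500, taxes=150, escrow=750
Event 3 (transfer 150 taxes -> escrow): taxes: 150 - 150 = 0, escrow: 750 + 150 = 900. Balances: savings=500, taxes=0, escrow=900
Event 4 (transfer 250 escrow -> taxes): escrow: 900 - 250 = 650, taxes: 0 + 250 = 250. Balances: savings=500, taxes=250, escrow=650
Event 5 (withdraw 100 from savings): savings: 500 - 100 = 400. Balances: savings=400, taxes=250, escrow=650
Event 6 (transfer 250 taxes -> escrow): taxes: 250 - 250 = 0, escrow: 650 + 250 = 900. Balances: savings=400, taxes=0, escrow=900
Event 7 (deposit 200 to savings): savings: 400 + 200 = 600. Balances: savings=600, taxes=0, escrow=900
Event 8 (deposit 100 to taxes): taxes: 0 + 100 = 100. Balances: savings=600, taxes=100, escrow=900
Event 9 (deposit 100 to taxes): taxes: 100 + 100 = 200. Balances: savings=600, taxes=200, escrow=900
Event 10 (withdraw 50 from taxes): taxes: 200 - 50 = 150. Balances: savings=600, taxes=150, escrow=900
Event 11 (transfer 100 escrow -> savings): escrow: 900 - 100 = 800, savings: 600 + 100 = 700. Balances: savings=700, taxes=150, escrow=800
Event 12 (deposit 100 to taxes): taxes: 150 + 100 = 250. Balances: savings=700, taxes=250, escrow=800

Final balance of taxes: 250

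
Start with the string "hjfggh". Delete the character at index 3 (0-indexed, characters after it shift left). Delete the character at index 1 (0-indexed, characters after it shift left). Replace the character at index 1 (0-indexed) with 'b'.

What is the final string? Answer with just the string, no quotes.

Answer: hbgh

Derivation:
Applying each edit step by step:
Start: "hjfggh"
Op 1 (delete idx 3 = 'g'): "hjfggh" -> "hjfgh"
Op 2 (delete idx 1 = 'j'): "hjfgh" -> "hfgh"
Op 3 (replace idx 1: 'f' -> 'b'): "hfgh" -> "hbgh"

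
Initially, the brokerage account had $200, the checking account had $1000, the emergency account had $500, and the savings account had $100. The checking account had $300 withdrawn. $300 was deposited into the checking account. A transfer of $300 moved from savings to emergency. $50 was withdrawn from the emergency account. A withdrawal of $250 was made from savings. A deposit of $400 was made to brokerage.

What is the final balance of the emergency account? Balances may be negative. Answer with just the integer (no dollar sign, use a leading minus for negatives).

Tracking account balances step by step:
Start: brokerage=200, checking=1000, emergency=500, savings=100
Event 1 (withdraw 300 from checking): checking: 1000 - 300 = 700. Balances: brokerage=200, checking=700, emergency=500, savings=100
Event 2 (deposit 300 to checking): checking: 700 + 300 = 1000. Balances: brokerage=200, checking=1000, emergency=500, savings=100
Event 3 (transfer 300 savings -> emergency): savings: 100 - 300 = -200, emergency: 500 + 300 = 800. Balances: brokerage=200, checking=1000, emergency=800, savings=-200
Event 4 (withdraw 50 from emergency): emergency: 800 - 50 = 750. Balances: brokerage=200, checking=1000, emergency=750, savings=-200
Event 5 (withdraw 250 from savings): savings: -200 - 250 = -450. Balances: brokerage=200, checking=1000, emergency=750, savings=-450
Event 6 (deposit 400 to brokerage): brokerage: 200 + 400 = 600. Balances: brokerage=600, checking=1000, emergency=750, savings=-450

Final balance of emergency: 750

Answer: 750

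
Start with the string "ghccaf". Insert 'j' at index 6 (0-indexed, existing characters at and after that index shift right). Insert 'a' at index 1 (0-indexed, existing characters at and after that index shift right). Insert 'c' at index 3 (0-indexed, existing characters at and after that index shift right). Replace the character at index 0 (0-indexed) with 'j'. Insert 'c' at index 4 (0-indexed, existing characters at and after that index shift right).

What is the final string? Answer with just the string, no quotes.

Applying each edit step by step:
Start: "ghccaf"
Op 1 (insert 'j' at idx 6): "ghccaf" -> "ghccafj"
Op 2 (insert 'a' at idx 1): "ghccafj" -> "gahccafj"
Op 3 (insert 'c' at idx 3): "gahccafj" -> "gahcccafj"
Op 4 (replace idx 0: 'g' -> 'j'): "gahcccafj" -> "jahcccafj"
Op 5 (insert 'c' at idx 4): "jahcccafj" -> "jahccccafj"

Answer: jahccccafj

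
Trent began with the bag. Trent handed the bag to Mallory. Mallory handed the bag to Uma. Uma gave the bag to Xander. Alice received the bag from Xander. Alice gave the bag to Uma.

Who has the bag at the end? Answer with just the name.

Answer: Uma

Derivation:
Tracking the bag through each event:
Start: Trent has the bag.
After event 1: Mallory has the bag.
After event 2: Uma has the bag.
After event 3: Xander has the bag.
After event 4: Alice has the bag.
After event 5: Uma has the bag.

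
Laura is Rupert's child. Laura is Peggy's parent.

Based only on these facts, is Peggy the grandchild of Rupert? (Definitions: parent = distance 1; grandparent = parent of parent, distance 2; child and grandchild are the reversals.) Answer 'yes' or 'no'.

Answer: yes

Derivation:
Reconstructing the parent chain from the given facts:
  Rupert -> Laura -> Peggy
(each arrow means 'parent of the next')
Positions in the chain (0 = top):
  position of Rupert: 0
  position of Laura: 1
  position of Peggy: 2

Peggy is at position 2, Rupert is at position 0; signed distance (j - i) = -2.
'grandchild' requires j - i = -2. Actual distance is -2, so the relation HOLDS.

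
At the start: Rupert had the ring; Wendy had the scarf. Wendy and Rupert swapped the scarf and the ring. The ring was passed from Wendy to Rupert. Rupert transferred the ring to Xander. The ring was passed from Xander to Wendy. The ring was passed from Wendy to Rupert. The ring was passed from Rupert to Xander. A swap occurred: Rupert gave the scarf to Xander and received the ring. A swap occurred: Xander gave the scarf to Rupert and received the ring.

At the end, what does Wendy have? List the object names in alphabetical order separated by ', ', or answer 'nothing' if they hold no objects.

Answer: nothing

Derivation:
Tracking all object holders:
Start: ring:Rupert, scarf:Wendy
Event 1 (swap scarf<->ring: now scarf:Rupert, ring:Wendy). State: ring:Wendy, scarf:Rupert
Event 2 (give ring: Wendy -> Rupert). State: ring:Rupert, scarf:Rupert
Event 3 (give ring: Rupert -> Xander). State: ring:Xander, scarf:Rupert
Event 4 (give ring: Xander -> Wendy). State: ring:Wendy, scarf:Rupert
Event 5 (give ring: Wendy -> Rupert). State: ring:Rupert, scarf:Rupert
Event 6 (give ring: Rupert -> Xander). State: ring:Xander, scarf:Rupert
Event 7 (swap scarf<->ring: now scarf:Xander, ring:Rupert). State: ring:Rupert, scarf:Xander
Event 8 (swap scarf<->ring: now scarf:Rupert, ring:Xander). State: ring:Xander, scarf:Rupert

Final state: ring:Xander, scarf:Rupert
Wendy holds: (nothing).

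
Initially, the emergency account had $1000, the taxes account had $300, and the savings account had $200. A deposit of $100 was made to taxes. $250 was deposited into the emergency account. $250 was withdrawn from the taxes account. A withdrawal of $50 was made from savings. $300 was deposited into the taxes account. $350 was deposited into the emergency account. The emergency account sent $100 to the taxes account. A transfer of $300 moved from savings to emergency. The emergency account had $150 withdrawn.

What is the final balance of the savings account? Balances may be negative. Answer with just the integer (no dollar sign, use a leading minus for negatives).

Tracking account balances step by step:
Start: emergency=1000, taxes=300, savings=200
Event 1 (deposit 100 to taxes): taxes: 300 + 100 = 400. Balances: emergency=1000, taxes=400, savings=200
Event 2 (deposit 250 to emergency): emergency: 1000 + 250 = 1250. Balances: emergency=1250, taxes=400, savings=200
Event 3 (withdraw 250 from taxes): taxes: 400 - 250 = 150. Balances: emergency=1250, taxes=150, savings=200
Event 4 (withdraw 50 from savings): savings: 200 - 50 = 150. Balances: emergency=1250, taxes=150, savings=150
Event 5 (deposit 300 to taxes): taxes: 150 + 300 = 450. Balances: emergency=1250, taxes=450, savings=150
Event 6 (deposit 350 to emergency): emergency: 1250 + 350 = 1600. Balances: emergency=1600, taxes=450, savings=150
Event 7 (transfer 100 emergency -> taxes): emergency: 1600 - 100 = 1500, taxes: 450 + 100 = 550. Balances: emergency=1500, taxes=550, savings=150
Event 8 (transfer 300 savings -> emergency): savings: 150 - 300 = -150, emergency: 1500 + 300 = 1800. Balances: emergency=1800, taxes=550, savings=-150
Event 9 (withdraw 150 from emergency): emergency: 1800 - 150 = 1650. Balances: emergency=1650, taxes=550, savings=-150

Final balance of savings: -150

Answer: -150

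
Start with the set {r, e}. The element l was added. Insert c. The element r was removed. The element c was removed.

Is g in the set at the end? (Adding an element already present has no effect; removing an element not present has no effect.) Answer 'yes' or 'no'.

Tracking the set through each operation:
Start: {e, r}
Event 1 (add l): added. Set: {e, l, r}
Event 2 (add c): added. Set: {c, e, l, r}
Event 3 (remove r): removed. Set: {c, e, l}
Event 4 (remove c): removed. Set: {e, l}

Final set: {e, l} (size 2)
g is NOT in the final set.

Answer: no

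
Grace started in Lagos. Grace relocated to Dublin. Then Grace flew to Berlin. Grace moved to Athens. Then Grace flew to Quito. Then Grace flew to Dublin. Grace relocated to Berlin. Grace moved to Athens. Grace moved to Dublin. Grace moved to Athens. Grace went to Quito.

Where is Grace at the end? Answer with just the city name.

Tracking Grace's location:
Start: Grace is in Lagos.
After move 1: Lagos -> Dublin. Grace is in Dublin.
After move 2: Dublin -> Berlin. Grace is in Berlin.
After move 3: Berlin -> Athens. Grace is in Athens.
After move 4: Athens -> Quito. Grace is in Quito.
After move 5: Quito -> Dublin. Grace is in Dublin.
After move 6: Dublin -> Berlin. Grace is in Berlin.
After move 7: Berlin -> Athens. Grace is in Athens.
After move 8: Athens -> Dublin. Grace is in Dublin.
After move 9: Dublin -> Athens. Grace is in Athens.
After move 10: Athens -> Quito. Grace is in Quito.

Answer: Quito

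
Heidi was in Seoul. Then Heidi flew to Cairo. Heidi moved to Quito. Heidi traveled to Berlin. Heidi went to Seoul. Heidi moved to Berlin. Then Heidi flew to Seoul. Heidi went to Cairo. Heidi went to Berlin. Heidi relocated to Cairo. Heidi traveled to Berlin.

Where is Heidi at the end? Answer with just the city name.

Tracking Heidi's location:
Start: Heidi is in Seoul.
After move 1: Seoul -> Cairo. Heidi is in Cairo.
After move 2: Cairo -> Quito. Heidi is in Quito.
After move 3: Quito -> Berlin. Heidi is in Berlin.
After move 4: Berlin -> Seoul. Heidi is in Seoul.
After move 5: Seoul -> Berlin. Heidi is in Berlin.
After move 6: Berlin -> Seoul. Heidi is in Seoul.
After move 7: Seoul -> Cairo. Heidi is in Cairo.
After move 8: Cairo -> Berlin. Heidi is in Berlin.
After move 9: Berlin -> Cairo. Heidi is in Cairo.
After move 10: Cairo -> Berlin. Heidi is in Berlin.

Answer: Berlin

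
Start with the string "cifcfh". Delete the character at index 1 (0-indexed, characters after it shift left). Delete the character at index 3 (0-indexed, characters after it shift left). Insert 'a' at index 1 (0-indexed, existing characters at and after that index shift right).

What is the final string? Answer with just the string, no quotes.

Applying each edit step by step:
Start: "cifcfh"
Op 1 (delete idx 1 = 'i'): "cifcfh" -> "cfcfh"
Op 2 (delete idx 3 = 'f'): "cfcfh" -> "cfch"
Op 3 (insert 'a' at idx 1): "cfch" -> "cafch"

Answer: cafch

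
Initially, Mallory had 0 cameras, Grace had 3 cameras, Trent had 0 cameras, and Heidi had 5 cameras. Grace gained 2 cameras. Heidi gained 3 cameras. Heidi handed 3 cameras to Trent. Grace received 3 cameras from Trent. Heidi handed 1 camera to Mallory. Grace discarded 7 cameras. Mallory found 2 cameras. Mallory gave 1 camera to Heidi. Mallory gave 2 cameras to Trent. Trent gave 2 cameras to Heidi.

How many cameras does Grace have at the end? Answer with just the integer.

Answer: 1

Derivation:
Tracking counts step by step:
Start: Mallory=0, Grace=3, Trent=0, Heidi=5
Event 1 (Grace +2): Grace: 3 -> 5. State: Mallory=0, Grace=5, Trent=0, Heidi=5
Event 2 (Heidi +3): Heidi: 5 -> 8. State: Mallory=0, Grace=5, Trent=0, Heidi=8
Event 3 (Heidi -> Trent, 3): Heidi: 8 -> 5, Trent: 0 -> 3. State: Mallory=0, Grace=5, Trent=3, Heidi=5
Event 4 (Trent -> Grace, 3): Trent: 3 -> 0, Grace: 5 -> 8. State: Mallory=0, Grace=8, Trent=0, Heidi=5
Event 5 (Heidi -> Mallory, 1): Heidi: 5 -> 4, Mallory: 0 -> 1. State: Mallory=1, Grace=8, Trent=0, Heidi=4
Event 6 (Grace -7): Grace: 8 -> 1. State: Mallory=1, Grace=1, Trent=0, Heidi=4
Event 7 (Mallory +2): Mallory: 1 -> 3. State: Mallory=3, Grace=1, Trent=0, Heidi=4
Event 8 (Mallory -> Heidi, 1): Mallory: 3 -> 2, Heidi: 4 -> 5. State: Mallory=2, Grace=1, Trent=0, Heidi=5
Event 9 (Mallory -> Trent, 2): Mallory: 2 -> 0, Trent: 0 -> 2. State: Mallory=0, Grace=1, Trent=2, Heidi=5
Event 10 (Trent -> Heidi, 2): Trent: 2 -> 0, Heidi: 5 -> 7. State: Mallory=0, Grace=1, Trent=0, Heidi=7

Grace's final count: 1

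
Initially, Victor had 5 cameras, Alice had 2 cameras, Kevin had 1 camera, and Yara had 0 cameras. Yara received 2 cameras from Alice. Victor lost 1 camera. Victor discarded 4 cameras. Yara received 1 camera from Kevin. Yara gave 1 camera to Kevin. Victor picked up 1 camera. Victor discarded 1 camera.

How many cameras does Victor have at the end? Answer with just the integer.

Tracking counts step by step:
Start: Victor=5, Alice=2, Kevin=1, Yara=0
Event 1 (Alice -> Yara, 2): Alice: 2 -> 0, Yara: 0 -> 2. State: Victor=5, Alice=0, Kevin=1, Yara=2
Event 2 (Victor -1): Victor: 5 -> 4. State: Victor=4, Alice=0, Kevin=1, Yara=2
Event 3 (Victor -4): Victor: 4 -> 0. State: Victor=0, Alice=0, Kevin=1, Yara=2
Event 4 (Kevin -> Yara, 1): Kevin: 1 -> 0, Yara: 2 -> 3. State: Victor=0, Alice=0, Kevin=0, Yara=3
Event 5 (Yara -> Kevin, 1): Yara: 3 -> 2, Kevin: 0 -> 1. State: Victor=0, Alice=0, Kevin=1, Yara=2
Event 6 (Victor +1): Victor: 0 -> 1. State: Victor=1, Alice=0, Kevin=1, Yara=2
Event 7 (Victor -1): Victor: 1 -> 0. State: Victor=0, Alice=0, Kevin=1, Yara=2

Victor's final count: 0

Answer: 0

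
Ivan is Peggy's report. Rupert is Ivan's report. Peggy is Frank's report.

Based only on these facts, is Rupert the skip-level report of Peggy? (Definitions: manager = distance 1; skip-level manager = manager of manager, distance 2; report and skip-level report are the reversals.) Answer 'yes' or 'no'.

Answer: yes

Derivation:
Reconstructing the manager chain from the given facts:
  Frank -> Peggy -> Ivan -> Rupert
(each arrow means 'manager of the next')
Positions in the chain (0 = top):
  position of Frank: 0
  position of Peggy: 1
  position of Ivan: 2
  position of Rupert: 3

Rupert is at position 3, Peggy is at position 1; signed distance (j - i) = -2.
'skip-level report' requires j - i = -2. Actual distance is -2, so the relation HOLDS.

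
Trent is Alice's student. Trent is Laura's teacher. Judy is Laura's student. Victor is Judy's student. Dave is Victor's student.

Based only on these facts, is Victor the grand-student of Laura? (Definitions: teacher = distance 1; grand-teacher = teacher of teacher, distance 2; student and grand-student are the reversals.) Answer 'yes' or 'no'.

Answer: yes

Derivation:
Reconstructing the teacher chain from the given facts:
  Alice -> Trent -> Laura -> Judy -> Victor -> Dave
(each arrow means 'teacher of the next')
Positions in the chain (0 = top):
  position of Alice: 0
  position of Trent: 1
  position of Laura: 2
  position of Judy: 3
  position of Victor: 4
  position of Dave: 5

Victor is at position 4, Laura is at position 2; signed distance (j - i) = -2.
'grand-student' requires j - i = -2. Actual distance is -2, so the relation HOLDS.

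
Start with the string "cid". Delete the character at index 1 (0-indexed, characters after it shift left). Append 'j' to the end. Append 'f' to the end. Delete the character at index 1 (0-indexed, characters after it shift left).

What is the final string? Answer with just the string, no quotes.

Applying each edit step by step:
Start: "cid"
Op 1 (delete idx 1 = 'i'): "cid" -> "cd"
Op 2 (append 'j'): "cd" -> "cdj"
Op 3 (append 'f'): "cdj" -> "cdjf"
Op 4 (delete idx 1 = 'd'): "cdjf" -> "cjf"

Answer: cjf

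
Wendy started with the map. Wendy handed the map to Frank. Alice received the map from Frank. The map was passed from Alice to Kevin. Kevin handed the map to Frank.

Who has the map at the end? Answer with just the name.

Tracking the map through each event:
Start: Wendy has the map.
After event 1: Frank has the map.
After event 2: Alice has the map.
After event 3: Kevin has the map.
After event 4: Frank has the map.

Answer: Frank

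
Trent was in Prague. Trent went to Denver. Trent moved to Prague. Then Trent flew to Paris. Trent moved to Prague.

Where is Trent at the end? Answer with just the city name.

Answer: Prague

Derivation:
Tracking Trent's location:
Start: Trent is in Prague.
After move 1: Prague -> Denver. Trent is in Denver.
After move 2: Denver -> Prague. Trent is in Prague.
After move 3: Prague -> Paris. Trent is in Paris.
After move 4: Paris -> Prague. Trent is in Prague.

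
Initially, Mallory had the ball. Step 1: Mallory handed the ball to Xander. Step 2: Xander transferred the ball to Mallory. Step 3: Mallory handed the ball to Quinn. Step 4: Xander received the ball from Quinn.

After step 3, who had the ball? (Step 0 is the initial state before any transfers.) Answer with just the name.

Answer: Quinn

Derivation:
Tracking the ball holder through step 3:
After step 0 (start): Mallory
After step 1: Xander
After step 2: Mallory
After step 3: Quinn

At step 3, the holder is Quinn.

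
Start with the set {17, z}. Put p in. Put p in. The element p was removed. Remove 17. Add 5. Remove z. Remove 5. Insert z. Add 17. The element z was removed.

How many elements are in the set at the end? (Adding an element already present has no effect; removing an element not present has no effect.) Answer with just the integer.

Tracking the set through each operation:
Start: {17, z}
Event 1 (add p): added. Set: {17, p, z}
Event 2 (add p): already present, no change. Set: {17, p, z}
Event 3 (remove p): removed. Set: {17, z}
Event 4 (remove 17): removed. Set: {z}
Event 5 (add 5): added. Set: {5, z}
Event 6 (remove z): removed. Set: {5}
Event 7 (remove 5): removed. Set: {}
Event 8 (add z): added. Set: {z}
Event 9 (add 17): added. Set: {17, z}
Event 10 (remove z): removed. Set: {17}

Final set: {17} (size 1)

Answer: 1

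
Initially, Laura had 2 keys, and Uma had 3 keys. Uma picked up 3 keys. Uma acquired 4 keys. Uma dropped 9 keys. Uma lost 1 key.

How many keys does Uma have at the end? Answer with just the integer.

Tracking counts step by step:
Start: Laura=2, Uma=3
Event 1 (Uma +3): Uma: 3 -> 6. State: Laura=2, Uma=6
Event 2 (Uma +4): Uma: 6 -> 10. State: Laura=2, Uma=10
Event 3 (Uma -9): Uma: 10 -> 1. State: Laura=2, Uma=1
Event 4 (Uma -1): Uma: 1 -> 0. State: Laura=2, Uma=0

Uma's final count: 0

Answer: 0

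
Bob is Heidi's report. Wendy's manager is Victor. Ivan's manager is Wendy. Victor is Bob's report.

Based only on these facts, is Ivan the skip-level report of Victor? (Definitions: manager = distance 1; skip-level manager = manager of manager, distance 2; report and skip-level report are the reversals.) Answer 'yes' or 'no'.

Reconstructing the manager chain from the given facts:
  Heidi -> Bob -> Victor -> Wendy -> Ivan
(each arrow means 'manager of the next')
Positions in the chain (0 = top):
  position of Heidi: 0
  position of Bob: 1
  position of Victor: 2
  position of Wendy: 3
  position of Ivan: 4

Ivan is at position 4, Victor is at position 2; signed distance (j - i) = -2.
'skip-level report' requires j - i = -2. Actual distance is -2, so the relation HOLDS.

Answer: yes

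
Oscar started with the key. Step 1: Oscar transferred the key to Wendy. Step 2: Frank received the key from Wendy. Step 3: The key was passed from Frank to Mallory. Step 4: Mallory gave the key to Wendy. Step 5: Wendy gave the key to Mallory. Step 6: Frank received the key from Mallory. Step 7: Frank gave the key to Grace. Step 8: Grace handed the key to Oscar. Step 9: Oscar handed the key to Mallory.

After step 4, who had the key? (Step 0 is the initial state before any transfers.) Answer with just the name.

Tracking the key holder through step 4:
After step 0 (start): Oscar
After step 1: Wendy
After step 2: Frank
After step 3: Mallory
After step 4: Wendy

At step 4, the holder is Wendy.

Answer: Wendy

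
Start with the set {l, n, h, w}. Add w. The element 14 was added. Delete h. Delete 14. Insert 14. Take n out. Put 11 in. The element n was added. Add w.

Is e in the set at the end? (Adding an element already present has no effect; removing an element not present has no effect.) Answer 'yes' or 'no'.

Tracking the set through each operation:
Start: {h, l, n, w}
Event 1 (add w): already present, no change. Set: {h, l, n, w}
Event 2 (add 14): added. Set: {14, h, l, n, w}
Event 3 (remove h): removed. Set: {14, l, n, w}
Event 4 (remove 14): removed. Set: {l, n, w}
Event 5 (add 14): added. Set: {14, l, n, w}
Event 6 (remove n): removed. Set: {14, l, w}
Event 7 (add 11): added. Set: {11, 14, l, w}
Event 8 (add n): added. Set: {11, 14, l, n, w}
Event 9 (add w): already present, no change. Set: {11, 14, l, n, w}

Final set: {11, 14, l, n, w} (size 5)
e is NOT in the final set.

Answer: no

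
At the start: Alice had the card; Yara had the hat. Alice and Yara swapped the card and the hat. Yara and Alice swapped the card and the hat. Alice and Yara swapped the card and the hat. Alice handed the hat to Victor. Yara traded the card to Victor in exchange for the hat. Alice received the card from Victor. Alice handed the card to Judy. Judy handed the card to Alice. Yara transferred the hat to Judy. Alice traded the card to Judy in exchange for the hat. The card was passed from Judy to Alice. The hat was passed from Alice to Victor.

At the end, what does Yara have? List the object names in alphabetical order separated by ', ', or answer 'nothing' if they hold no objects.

Answer: nothing

Derivation:
Tracking all object holders:
Start: card:Alice, hat:Yara
Event 1 (swap card<->hat: now card:Yara, hat:Alice). State: card:Yara, hat:Alice
Event 2 (swap card<->hat: now card:Alice, hat:Yara). State: card:Alice, hat:Yara
Event 3 (swap card<->hat: now card:Yara, hat:Alice). State: card:Yara, hat:Alice
Event 4 (give hat: Alice -> Victor). State: card:Yara, hat:Victor
Event 5 (swap card<->hat: now card:Victor, hat:Yara). State: card:Victor, hat:Yara
Event 6 (give card: Victor -> Alice). State: card:Alice, hat:Yara
Event 7 (give card: Alice -> Judy). State: card:Judy, hat:Yara
Event 8 (give card: Judy -> Alice). State: card:Alice, hat:Yara
Event 9 (give hat: Yara -> Judy). State: card:Alice, hat:Judy
Event 10 (swap card<->hat: now card:Judy, hat:Alice). State: card:Judy, hat:Alice
Event 11 (give card: Judy -> Alice). State: card:Alice, hat:Alice
Event 12 (give hat: Alice -> Victor). State: card:Alice, hat:Victor

Final state: card:Alice, hat:Victor
Yara holds: (nothing).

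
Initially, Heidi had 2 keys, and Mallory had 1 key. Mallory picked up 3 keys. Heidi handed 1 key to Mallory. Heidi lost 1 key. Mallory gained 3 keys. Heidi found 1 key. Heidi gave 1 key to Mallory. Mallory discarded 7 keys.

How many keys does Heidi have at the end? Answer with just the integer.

Tracking counts step by step:
Start: Heidi=2, Mallory=1
Event 1 (Mallory +3): Mallory: 1 -> 4. State: Heidi=2, Mallory=4
Event 2 (Heidi -> Mallory, 1): Heidi: 2 -> 1, Mallory: 4 -> 5. State: Heidi=1, Mallory=5
Event 3 (Heidi -1): Heidi: 1 -> 0. State: Heidi=0, Mallory=5
Event 4 (Mallory +3): Mallory: 5 -> 8. State: Heidi=0, Mallory=8
Event 5 (Heidi +1): Heidi: 0 -> 1. State: Heidi=1, Mallory=8
Event 6 (Heidi -> Mallory, 1): Heidi: 1 -> 0, Mallory: 8 -> 9. State: Heidi=0, Mallory=9
Event 7 (Mallory -7): Mallory: 9 -> 2. State: Heidi=0, Mallory=2

Heidi's final count: 0

Answer: 0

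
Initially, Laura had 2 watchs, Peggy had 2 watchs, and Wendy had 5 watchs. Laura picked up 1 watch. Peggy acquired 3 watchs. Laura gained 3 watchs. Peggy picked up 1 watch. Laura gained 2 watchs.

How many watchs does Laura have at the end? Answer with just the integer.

Tracking counts step by step:
Start: Laura=2, Peggy=2, Wendy=5
Event 1 (Laura +1): Laura: 2 -> 3. State: Laura=3, Peggy=2, Wendy=5
Event 2 (Peggy +3): Peggy: 2 -> 5. State: Laura=3, Peggy=5, Wendy=5
Event 3 (Laura +3): Laura: 3 -> 6. State: Laura=6, Peggy=5, Wendy=5
Event 4 (Peggy +1): Peggy: 5 -> 6. State: Laura=6, Peggy=6, Wendy=5
Event 5 (Laura +2): Laura: 6 -> 8. State: Laura=8, Peggy=6, Wendy=5

Laura's final count: 8

Answer: 8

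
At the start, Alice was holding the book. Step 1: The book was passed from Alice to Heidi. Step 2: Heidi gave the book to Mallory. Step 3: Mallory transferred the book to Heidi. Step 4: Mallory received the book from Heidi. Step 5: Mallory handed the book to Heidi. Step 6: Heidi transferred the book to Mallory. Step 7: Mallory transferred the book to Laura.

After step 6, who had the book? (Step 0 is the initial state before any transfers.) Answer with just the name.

Tracking the book holder through step 6:
After step 0 (start): Alice
After step 1: Heidi
After step 2: Mallory
After step 3: Heidi
After step 4: Mallory
After step 5: Heidi
After step 6: Mallory

At step 6, the holder is Mallory.

Answer: Mallory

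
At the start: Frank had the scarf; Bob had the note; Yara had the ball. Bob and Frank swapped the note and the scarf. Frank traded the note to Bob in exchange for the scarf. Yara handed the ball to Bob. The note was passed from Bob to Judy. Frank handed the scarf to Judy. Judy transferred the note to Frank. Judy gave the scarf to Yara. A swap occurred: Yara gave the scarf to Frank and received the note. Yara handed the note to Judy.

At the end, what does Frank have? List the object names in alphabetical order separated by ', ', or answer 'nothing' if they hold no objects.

Answer: scarf

Derivation:
Tracking all object holders:
Start: scarf:Frank, note:Bob, ball:Yara
Event 1 (swap note<->scarf: now note:Frank, scarf:Bob). State: scarf:Bob, note:Frank, ball:Yara
Event 2 (swap note<->scarf: now note:Bob, scarf:Frank). State: scarf:Frank, note:Bob, ball:Yara
Event 3 (give ball: Yara -> Bob). State: scarf:Frank, note:Bob, ball:Bob
Event 4 (give note: Bob -> Judy). State: scarf:Frank, note:Judy, ball:Bob
Event 5 (give scarf: Frank -> Judy). State: scarf:Judy, note:Judy, ball:Bob
Event 6 (give note: Judy -> Frank). State: scarf:Judy, note:Frank, ball:Bob
Event 7 (give scarf: Judy -> Yara). State: scarf:Yara, note:Frank, ball:Bob
Event 8 (swap scarf<->note: now scarf:Frank, note:Yara). State: scarf:Frank, note:Yara, ball:Bob
Event 9 (give note: Yara -> Judy). State: scarf:Frank, note:Judy, ball:Bob

Final state: scarf:Frank, note:Judy, ball:Bob
Frank holds: scarf.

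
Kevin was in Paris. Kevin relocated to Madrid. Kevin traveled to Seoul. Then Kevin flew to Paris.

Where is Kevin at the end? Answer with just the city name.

Tracking Kevin's location:
Start: Kevin is in Paris.
After move 1: Paris -> Madrid. Kevin is in Madrid.
After move 2: Madrid -> Seoul. Kevin is in Seoul.
After move 3: Seoul -> Paris. Kevin is in Paris.

Answer: Paris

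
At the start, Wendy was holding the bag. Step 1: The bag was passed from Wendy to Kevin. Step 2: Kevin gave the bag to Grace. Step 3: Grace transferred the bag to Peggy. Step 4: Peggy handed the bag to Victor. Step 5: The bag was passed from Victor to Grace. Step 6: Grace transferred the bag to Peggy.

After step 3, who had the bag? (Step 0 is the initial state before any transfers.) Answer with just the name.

Tracking the bag holder through step 3:
After step 0 (start): Wendy
After step 1: Kevin
After step 2: Grace
After step 3: Peggy

At step 3, the holder is Peggy.

Answer: Peggy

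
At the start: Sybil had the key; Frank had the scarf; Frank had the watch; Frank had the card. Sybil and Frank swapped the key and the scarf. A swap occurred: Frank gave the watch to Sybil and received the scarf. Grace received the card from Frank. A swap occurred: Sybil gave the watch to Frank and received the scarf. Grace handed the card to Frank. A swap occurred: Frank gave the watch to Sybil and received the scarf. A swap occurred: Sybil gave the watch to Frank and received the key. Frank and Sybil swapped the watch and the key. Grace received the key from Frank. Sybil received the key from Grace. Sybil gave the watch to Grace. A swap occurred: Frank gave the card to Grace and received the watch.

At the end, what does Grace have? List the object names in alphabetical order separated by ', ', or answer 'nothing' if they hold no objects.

Tracking all object holders:
Start: key:Sybil, scarf:Frank, watch:Frank, card:Frank
Event 1 (swap key<->scarf: now key:Frank, scarf:Sybil). State: key:Frank, scarf:Sybil, watch:Frank, card:Frank
Event 2 (swap watch<->scarf: now watch:Sybil, scarf:Frank). State: key:Frank, scarf:Frank, watch:Sybil, card:Frank
Event 3 (give card: Frank -> Grace). State: key:Frank, scarf:Frank, watch:Sybil, card:Grace
Event 4 (swap watch<->scarf: now watch:Frank, scarf:Sybil). State: key:Frank, scarf:Sybil, watch:Frank, card:Grace
Event 5 (give card: Grace -> Frank). State: key:Frank, scarf:Sybil, watch:Frank, card:Frank
Event 6 (swap watch<->scarf: now watch:Sybil, scarf:Frank). State: key:Frank, scarf:Frank, watch:Sybil, card:Frank
Event 7 (swap watch<->key: now watch:Frank, key:Sybil). State: key:Sybil, scarf:Frank, watch:Frank, card:Frank
Event 8 (swap watch<->key: now watch:Sybil, key:Frank). State: key:Frank, scarf:Frank, watch:Sybil, card:Frank
Event 9 (give key: Frank -> Grace). State: key:Grace, scarf:Frank, watch:Sybil, card:Frank
Event 10 (give key: Grace -> Sybil). State: key:Sybil, scarf:Frank, watch:Sybil, card:Frank
Event 11 (give watch: Sybil -> Grace). State: key:Sybil, scarf:Frank, watch:Grace, card:Frank
Event 12 (swap card<->watch: now card:Grace, watch:Frank). State: key:Sybil, scarf:Frank, watch:Frank, card:Grace

Final state: key:Sybil, scarf:Frank, watch:Frank, card:Grace
Grace holds: card.

Answer: card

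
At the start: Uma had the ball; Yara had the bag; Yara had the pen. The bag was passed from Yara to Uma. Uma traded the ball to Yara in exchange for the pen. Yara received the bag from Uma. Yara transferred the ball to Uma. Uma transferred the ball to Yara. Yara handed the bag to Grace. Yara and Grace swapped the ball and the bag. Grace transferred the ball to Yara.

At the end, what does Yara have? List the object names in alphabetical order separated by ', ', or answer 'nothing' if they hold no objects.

Tracking all object holders:
Start: ball:Uma, bag:Yara, pen:Yara
Event 1 (give bag: Yara -> Uma). State: ball:Uma, bag:Uma, pen:Yara
Event 2 (swap ball<->pen: now ball:Yara, pen:Uma). State: ball:Yara, bag:Uma, pen:Uma
Event 3 (give bag: Uma -> Yara). State: ball:Yara, bag:Yara, pen:Uma
Event 4 (give ball: Yara -> Uma). State: ball:Uma, bag:Yara, pen:Uma
Event 5 (give ball: Uma -> Yara). State: ball:Yara, bag:Yara, pen:Uma
Event 6 (give bag: Yara -> Grace). State: ball:Yara, bag:Grace, pen:Uma
Event 7 (swap ball<->bag: now ball:Grace, bag:Yara). State: ball:Grace, bag:Yara, pen:Uma
Event 8 (give ball: Grace -> Yara). State: ball:Yara, bag:Yara, pen:Uma

Final state: ball:Yara, bag:Yara, pen:Uma
Yara holds: bag, ball.

Answer: bag, ball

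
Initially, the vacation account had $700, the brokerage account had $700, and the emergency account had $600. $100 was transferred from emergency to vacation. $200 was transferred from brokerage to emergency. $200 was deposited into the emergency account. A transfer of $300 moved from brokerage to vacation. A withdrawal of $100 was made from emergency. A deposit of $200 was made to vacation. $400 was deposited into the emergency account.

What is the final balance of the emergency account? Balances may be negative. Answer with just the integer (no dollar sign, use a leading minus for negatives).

Answer: 1200

Derivation:
Tracking account balances step by step:
Start: vacation=700, brokerage=700, emergency=600
Event 1 (transfer 100 emergency -> vacation): emergency: 600 - 100 = 500, vacation: 700 + 100 = 800. Balances: vacation=800, brokerage=700, emergency=500
Event 2 (transfer 200 brokerage -> emergency): brokerage: 700 - 200 = 500, emergency: 500 + 200 = 700. Balances: vacation=800, brokerage=500, emergency=700
Event 3 (deposit 200 to emergency): emergency: 700 + 200 = 900. Balances: vacation=800, brokerage=500, emergency=900
Event 4 (transfer 300 brokerage -> vacation): brokerage: 500 - 300 = 200, vacation: 800 + 300 = 1100. Balances: vacation=1100, brokerage=200, emergency=900
Event 5 (withdraw 100 from emergency): emergency: 900 - 100 = 800. Balances: vacation=1100, brokerage=200, emergency=800
Event 6 (deposit 200 to vacation): vacation: 1100 + 200 = 1300. Balances: vacation=1300, brokerage=200, emergency=800
Event 7 (deposit 400 to emergency): emergency: 800 + 400 = 1200. Balances: vacation=1300, brokerage=200, emergency=1200

Final balance of emergency: 1200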